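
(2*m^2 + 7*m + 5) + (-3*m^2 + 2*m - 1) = -m^2 + 9*m + 4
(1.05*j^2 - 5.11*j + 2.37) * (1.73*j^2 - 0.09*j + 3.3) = 1.8165*j^4 - 8.9348*j^3 + 8.025*j^2 - 17.0763*j + 7.821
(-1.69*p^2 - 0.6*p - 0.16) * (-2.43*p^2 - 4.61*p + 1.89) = 4.1067*p^4 + 9.2489*p^3 - 0.0392999999999997*p^2 - 0.3964*p - 0.3024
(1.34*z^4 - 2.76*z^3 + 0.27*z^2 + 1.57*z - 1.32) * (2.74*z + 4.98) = 3.6716*z^5 - 0.889199999999999*z^4 - 13.005*z^3 + 5.6464*z^2 + 4.2018*z - 6.5736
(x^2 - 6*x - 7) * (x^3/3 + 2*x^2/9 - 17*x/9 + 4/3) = x^5/3 - 16*x^4/9 - 50*x^3/9 + 100*x^2/9 + 47*x/9 - 28/3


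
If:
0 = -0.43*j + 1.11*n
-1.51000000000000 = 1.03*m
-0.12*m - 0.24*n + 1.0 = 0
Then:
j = 12.65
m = -1.47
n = 4.90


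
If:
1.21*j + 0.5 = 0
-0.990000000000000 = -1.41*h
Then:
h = 0.70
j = -0.41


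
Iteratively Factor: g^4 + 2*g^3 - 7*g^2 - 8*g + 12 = (g - 1)*(g^3 + 3*g^2 - 4*g - 12) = (g - 2)*(g - 1)*(g^2 + 5*g + 6) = (g - 2)*(g - 1)*(g + 3)*(g + 2)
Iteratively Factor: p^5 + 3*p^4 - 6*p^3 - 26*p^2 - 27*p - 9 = (p + 1)*(p^4 + 2*p^3 - 8*p^2 - 18*p - 9) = (p - 3)*(p + 1)*(p^3 + 5*p^2 + 7*p + 3) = (p - 3)*(p + 1)^2*(p^2 + 4*p + 3) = (p - 3)*(p + 1)^2*(p + 3)*(p + 1)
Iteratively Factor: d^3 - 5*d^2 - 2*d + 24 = (d - 3)*(d^2 - 2*d - 8) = (d - 4)*(d - 3)*(d + 2)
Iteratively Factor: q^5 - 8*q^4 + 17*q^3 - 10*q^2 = (q - 5)*(q^4 - 3*q^3 + 2*q^2) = (q - 5)*(q - 2)*(q^3 - q^2) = q*(q - 5)*(q - 2)*(q^2 - q) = q^2*(q - 5)*(q - 2)*(q - 1)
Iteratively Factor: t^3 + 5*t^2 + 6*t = (t + 2)*(t^2 + 3*t) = (t + 2)*(t + 3)*(t)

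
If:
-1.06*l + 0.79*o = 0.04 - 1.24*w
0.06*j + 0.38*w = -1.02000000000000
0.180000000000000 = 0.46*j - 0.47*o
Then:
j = -6.33333333333333*w - 17.0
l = -3.44988625719256*w - 12.7234042553191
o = -6.19858156028369*w - 17.0212765957447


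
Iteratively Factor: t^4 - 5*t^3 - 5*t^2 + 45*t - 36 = (t - 4)*(t^3 - t^2 - 9*t + 9) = (t - 4)*(t + 3)*(t^2 - 4*t + 3) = (t - 4)*(t - 1)*(t + 3)*(t - 3)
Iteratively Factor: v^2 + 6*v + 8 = (v + 4)*(v + 2)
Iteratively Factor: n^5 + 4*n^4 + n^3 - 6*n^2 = (n + 3)*(n^4 + n^3 - 2*n^2) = n*(n + 3)*(n^3 + n^2 - 2*n) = n*(n + 2)*(n + 3)*(n^2 - n) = n*(n - 1)*(n + 2)*(n + 3)*(n)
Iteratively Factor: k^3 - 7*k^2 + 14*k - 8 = (k - 4)*(k^2 - 3*k + 2) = (k - 4)*(k - 1)*(k - 2)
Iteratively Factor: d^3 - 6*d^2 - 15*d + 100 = (d - 5)*(d^2 - d - 20) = (d - 5)*(d + 4)*(d - 5)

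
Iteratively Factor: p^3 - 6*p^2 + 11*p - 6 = (p - 3)*(p^2 - 3*p + 2) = (p - 3)*(p - 2)*(p - 1)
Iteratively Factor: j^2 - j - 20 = (j - 5)*(j + 4)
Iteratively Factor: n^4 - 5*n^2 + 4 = (n + 1)*(n^3 - n^2 - 4*n + 4) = (n + 1)*(n + 2)*(n^2 - 3*n + 2) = (n - 1)*(n + 1)*(n + 2)*(n - 2)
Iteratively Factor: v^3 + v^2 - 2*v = (v - 1)*(v^2 + 2*v) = v*(v - 1)*(v + 2)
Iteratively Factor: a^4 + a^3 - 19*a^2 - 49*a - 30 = (a + 1)*(a^3 - 19*a - 30) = (a + 1)*(a + 2)*(a^2 - 2*a - 15) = (a + 1)*(a + 2)*(a + 3)*(a - 5)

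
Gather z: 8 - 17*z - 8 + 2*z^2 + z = 2*z^2 - 16*z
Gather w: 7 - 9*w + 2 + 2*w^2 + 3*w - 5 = 2*w^2 - 6*w + 4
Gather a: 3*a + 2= 3*a + 2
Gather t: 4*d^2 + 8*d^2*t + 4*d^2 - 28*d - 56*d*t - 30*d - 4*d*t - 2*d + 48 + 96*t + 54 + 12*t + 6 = 8*d^2 - 60*d + t*(8*d^2 - 60*d + 108) + 108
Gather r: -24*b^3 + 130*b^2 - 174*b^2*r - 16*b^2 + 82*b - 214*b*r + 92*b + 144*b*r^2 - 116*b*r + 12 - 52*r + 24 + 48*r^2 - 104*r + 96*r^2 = -24*b^3 + 114*b^2 + 174*b + r^2*(144*b + 144) + r*(-174*b^2 - 330*b - 156) + 36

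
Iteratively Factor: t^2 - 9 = (t - 3)*(t + 3)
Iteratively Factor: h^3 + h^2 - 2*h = (h + 2)*(h^2 - h) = (h - 1)*(h + 2)*(h)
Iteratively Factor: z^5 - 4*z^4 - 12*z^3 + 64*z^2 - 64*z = (z + 4)*(z^4 - 8*z^3 + 20*z^2 - 16*z) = (z - 2)*(z + 4)*(z^3 - 6*z^2 + 8*z) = z*(z - 2)*(z + 4)*(z^2 - 6*z + 8) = z*(z - 4)*(z - 2)*(z + 4)*(z - 2)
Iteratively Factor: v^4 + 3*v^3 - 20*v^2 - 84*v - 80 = (v + 2)*(v^3 + v^2 - 22*v - 40) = (v + 2)*(v + 4)*(v^2 - 3*v - 10) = (v - 5)*(v + 2)*(v + 4)*(v + 2)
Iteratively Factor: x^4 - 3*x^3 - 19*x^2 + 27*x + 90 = (x + 3)*(x^3 - 6*x^2 - x + 30) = (x - 3)*(x + 3)*(x^2 - 3*x - 10) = (x - 5)*(x - 3)*(x + 3)*(x + 2)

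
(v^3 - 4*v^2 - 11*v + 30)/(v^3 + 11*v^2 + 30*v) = (v^3 - 4*v^2 - 11*v + 30)/(v*(v^2 + 11*v + 30))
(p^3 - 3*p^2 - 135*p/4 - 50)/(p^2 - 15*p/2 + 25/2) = (4*p^3 - 12*p^2 - 135*p - 200)/(2*(2*p^2 - 15*p + 25))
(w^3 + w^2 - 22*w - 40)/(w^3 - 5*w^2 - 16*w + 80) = (w + 2)/(w - 4)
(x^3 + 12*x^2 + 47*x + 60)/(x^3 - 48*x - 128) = (x^2 + 8*x + 15)/(x^2 - 4*x - 32)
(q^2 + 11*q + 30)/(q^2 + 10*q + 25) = (q + 6)/(q + 5)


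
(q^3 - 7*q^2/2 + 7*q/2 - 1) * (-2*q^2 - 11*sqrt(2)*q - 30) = -2*q^5 - 11*sqrt(2)*q^4 + 7*q^4 - 37*q^3 + 77*sqrt(2)*q^3/2 - 77*sqrt(2)*q^2/2 + 107*q^2 - 105*q + 11*sqrt(2)*q + 30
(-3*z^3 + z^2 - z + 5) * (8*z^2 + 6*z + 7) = -24*z^5 - 10*z^4 - 23*z^3 + 41*z^2 + 23*z + 35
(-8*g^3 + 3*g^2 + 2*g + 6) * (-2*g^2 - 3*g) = 16*g^5 + 18*g^4 - 13*g^3 - 18*g^2 - 18*g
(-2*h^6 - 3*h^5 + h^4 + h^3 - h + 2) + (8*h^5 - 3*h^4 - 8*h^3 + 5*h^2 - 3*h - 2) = -2*h^6 + 5*h^5 - 2*h^4 - 7*h^3 + 5*h^2 - 4*h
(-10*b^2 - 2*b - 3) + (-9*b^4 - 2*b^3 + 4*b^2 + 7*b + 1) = -9*b^4 - 2*b^3 - 6*b^2 + 5*b - 2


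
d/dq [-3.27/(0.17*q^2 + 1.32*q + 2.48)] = (1.1118*q + 4.3164)/(0.17*q^2 + 1.32*q + 2.48)^2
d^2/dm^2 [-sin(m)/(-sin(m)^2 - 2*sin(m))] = (2*sin(m) + cos(m)^2 + 1)/(sin(m) + 2)^3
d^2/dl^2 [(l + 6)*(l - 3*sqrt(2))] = 2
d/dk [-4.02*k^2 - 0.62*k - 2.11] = -8.04*k - 0.62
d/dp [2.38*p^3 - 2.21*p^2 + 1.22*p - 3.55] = 7.14*p^2 - 4.42*p + 1.22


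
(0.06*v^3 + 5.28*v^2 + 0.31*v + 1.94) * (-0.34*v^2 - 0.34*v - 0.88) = -0.0204*v^5 - 1.8156*v^4 - 1.9534*v^3 - 5.4114*v^2 - 0.9324*v - 1.7072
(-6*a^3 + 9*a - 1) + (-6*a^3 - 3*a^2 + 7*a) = -12*a^3 - 3*a^2 + 16*a - 1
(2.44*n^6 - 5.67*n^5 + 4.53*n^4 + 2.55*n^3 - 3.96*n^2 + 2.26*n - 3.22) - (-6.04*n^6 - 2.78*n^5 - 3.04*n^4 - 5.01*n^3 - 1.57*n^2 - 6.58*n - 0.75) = 8.48*n^6 - 2.89*n^5 + 7.57*n^4 + 7.56*n^3 - 2.39*n^2 + 8.84*n - 2.47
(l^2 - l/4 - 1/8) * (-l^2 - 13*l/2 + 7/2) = -l^4 - 25*l^3/4 + 21*l^2/4 - l/16 - 7/16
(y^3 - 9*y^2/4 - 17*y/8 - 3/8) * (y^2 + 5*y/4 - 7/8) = y^5 - y^4 - 93*y^3/16 - 17*y^2/16 + 89*y/64 + 21/64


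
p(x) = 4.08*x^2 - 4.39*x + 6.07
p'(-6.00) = -53.35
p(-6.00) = 179.29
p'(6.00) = 44.57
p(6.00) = 126.61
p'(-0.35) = -7.25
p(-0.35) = 8.11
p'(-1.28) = -14.83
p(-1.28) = 18.37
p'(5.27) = 38.61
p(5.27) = 96.25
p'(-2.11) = -21.61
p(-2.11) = 33.50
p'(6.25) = 46.61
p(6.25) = 138.01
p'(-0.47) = -8.23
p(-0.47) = 9.03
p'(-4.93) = -44.62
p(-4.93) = 126.88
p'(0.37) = -1.37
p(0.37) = 5.00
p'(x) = 8.16*x - 4.39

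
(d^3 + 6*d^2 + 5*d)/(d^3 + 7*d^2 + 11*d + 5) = d/(d + 1)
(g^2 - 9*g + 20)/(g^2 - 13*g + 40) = (g - 4)/(g - 8)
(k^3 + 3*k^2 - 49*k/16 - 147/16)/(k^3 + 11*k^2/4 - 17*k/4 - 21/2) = (k - 7/4)/(k - 2)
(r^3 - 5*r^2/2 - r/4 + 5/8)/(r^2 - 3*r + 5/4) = r + 1/2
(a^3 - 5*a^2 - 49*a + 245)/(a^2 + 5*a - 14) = (a^2 - 12*a + 35)/(a - 2)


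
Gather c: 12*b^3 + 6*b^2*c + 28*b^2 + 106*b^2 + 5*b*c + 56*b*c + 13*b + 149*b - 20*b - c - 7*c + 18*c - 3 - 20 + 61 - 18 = 12*b^3 + 134*b^2 + 142*b + c*(6*b^2 + 61*b + 10) + 20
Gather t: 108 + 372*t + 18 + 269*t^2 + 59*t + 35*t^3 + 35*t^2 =35*t^3 + 304*t^2 + 431*t + 126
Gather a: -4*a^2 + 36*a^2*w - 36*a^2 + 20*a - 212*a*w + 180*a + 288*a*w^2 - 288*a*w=a^2*(36*w - 40) + a*(288*w^2 - 500*w + 200)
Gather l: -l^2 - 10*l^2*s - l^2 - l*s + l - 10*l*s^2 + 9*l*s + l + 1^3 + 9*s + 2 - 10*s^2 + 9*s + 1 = l^2*(-10*s - 2) + l*(-10*s^2 + 8*s + 2) - 10*s^2 + 18*s + 4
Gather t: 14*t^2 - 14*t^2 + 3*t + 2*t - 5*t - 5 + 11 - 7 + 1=0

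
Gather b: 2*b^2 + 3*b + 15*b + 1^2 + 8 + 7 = 2*b^2 + 18*b + 16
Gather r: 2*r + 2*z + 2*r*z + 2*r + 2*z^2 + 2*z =r*(2*z + 4) + 2*z^2 + 4*z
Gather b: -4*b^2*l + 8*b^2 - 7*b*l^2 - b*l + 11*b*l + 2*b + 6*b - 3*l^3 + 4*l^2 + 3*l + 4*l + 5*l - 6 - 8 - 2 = b^2*(8 - 4*l) + b*(-7*l^2 + 10*l + 8) - 3*l^3 + 4*l^2 + 12*l - 16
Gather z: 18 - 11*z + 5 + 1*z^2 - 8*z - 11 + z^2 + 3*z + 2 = 2*z^2 - 16*z + 14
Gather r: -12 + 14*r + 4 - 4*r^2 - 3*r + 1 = -4*r^2 + 11*r - 7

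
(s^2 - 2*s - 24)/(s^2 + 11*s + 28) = (s - 6)/(s + 7)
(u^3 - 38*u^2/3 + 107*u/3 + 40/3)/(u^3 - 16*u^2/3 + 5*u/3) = (3*u^2 - 23*u - 8)/(u*(3*u - 1))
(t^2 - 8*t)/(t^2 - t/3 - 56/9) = 9*t*(8 - t)/(-9*t^2 + 3*t + 56)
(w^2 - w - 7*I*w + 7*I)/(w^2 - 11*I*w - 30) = (-w^2 + w + 7*I*w - 7*I)/(-w^2 + 11*I*w + 30)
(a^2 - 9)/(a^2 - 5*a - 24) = (a - 3)/(a - 8)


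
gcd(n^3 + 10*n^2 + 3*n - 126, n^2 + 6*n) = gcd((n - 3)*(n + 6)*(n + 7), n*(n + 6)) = n + 6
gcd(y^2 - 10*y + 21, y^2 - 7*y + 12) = y - 3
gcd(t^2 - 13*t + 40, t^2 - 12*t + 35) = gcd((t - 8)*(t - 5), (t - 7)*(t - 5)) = t - 5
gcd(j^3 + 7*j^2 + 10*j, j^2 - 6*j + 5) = 1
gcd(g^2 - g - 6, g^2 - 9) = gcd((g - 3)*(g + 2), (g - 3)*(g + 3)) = g - 3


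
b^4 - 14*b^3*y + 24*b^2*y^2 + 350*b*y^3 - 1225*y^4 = (b - 7*y)^2*(b - 5*y)*(b + 5*y)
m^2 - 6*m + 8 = (m - 4)*(m - 2)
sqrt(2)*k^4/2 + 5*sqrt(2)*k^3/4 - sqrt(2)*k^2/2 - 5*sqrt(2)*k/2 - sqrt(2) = (k + 1/2)*(k + 2)*(k - sqrt(2))*(sqrt(2)*k/2 + 1)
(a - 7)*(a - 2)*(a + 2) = a^3 - 7*a^2 - 4*a + 28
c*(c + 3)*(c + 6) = c^3 + 9*c^2 + 18*c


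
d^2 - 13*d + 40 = (d - 8)*(d - 5)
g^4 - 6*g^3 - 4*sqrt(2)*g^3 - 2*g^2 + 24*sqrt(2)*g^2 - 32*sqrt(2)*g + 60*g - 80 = (g - 4)*(g - 2)*(g - 5*sqrt(2))*(g + sqrt(2))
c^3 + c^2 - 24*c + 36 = (c - 3)*(c - 2)*(c + 6)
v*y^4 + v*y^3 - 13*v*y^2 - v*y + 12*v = (y - 3)*(y - 1)*(y + 4)*(v*y + v)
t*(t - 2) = t^2 - 2*t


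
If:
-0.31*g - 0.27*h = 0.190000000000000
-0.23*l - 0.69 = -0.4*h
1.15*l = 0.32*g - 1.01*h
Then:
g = -1.47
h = 0.99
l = -1.28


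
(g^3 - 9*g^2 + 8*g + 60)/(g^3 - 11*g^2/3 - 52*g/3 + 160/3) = 3*(g^2 - 4*g - 12)/(3*g^2 + 4*g - 32)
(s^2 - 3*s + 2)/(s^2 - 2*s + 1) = (s - 2)/(s - 1)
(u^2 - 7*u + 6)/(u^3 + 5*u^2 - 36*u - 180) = (u - 1)/(u^2 + 11*u + 30)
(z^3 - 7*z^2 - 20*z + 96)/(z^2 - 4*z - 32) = z - 3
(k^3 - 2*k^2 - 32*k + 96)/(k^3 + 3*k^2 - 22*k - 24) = (k - 4)/(k + 1)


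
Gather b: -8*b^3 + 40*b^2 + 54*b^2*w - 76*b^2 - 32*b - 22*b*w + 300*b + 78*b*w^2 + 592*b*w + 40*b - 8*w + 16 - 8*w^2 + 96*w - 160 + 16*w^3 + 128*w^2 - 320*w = -8*b^3 + b^2*(54*w - 36) + b*(78*w^2 + 570*w + 308) + 16*w^3 + 120*w^2 - 232*w - 144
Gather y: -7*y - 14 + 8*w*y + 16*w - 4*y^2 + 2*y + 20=16*w - 4*y^2 + y*(8*w - 5) + 6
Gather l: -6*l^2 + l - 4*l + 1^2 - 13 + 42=-6*l^2 - 3*l + 30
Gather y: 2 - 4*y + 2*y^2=2*y^2 - 4*y + 2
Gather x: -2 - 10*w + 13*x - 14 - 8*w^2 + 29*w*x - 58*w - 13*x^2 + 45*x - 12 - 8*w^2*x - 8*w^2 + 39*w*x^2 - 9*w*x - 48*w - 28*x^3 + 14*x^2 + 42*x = -16*w^2 - 116*w - 28*x^3 + x^2*(39*w + 1) + x*(-8*w^2 + 20*w + 100) - 28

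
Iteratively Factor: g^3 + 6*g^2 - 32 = (g + 4)*(g^2 + 2*g - 8) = (g - 2)*(g + 4)*(g + 4)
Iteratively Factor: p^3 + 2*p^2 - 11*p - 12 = (p - 3)*(p^2 + 5*p + 4) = (p - 3)*(p + 1)*(p + 4)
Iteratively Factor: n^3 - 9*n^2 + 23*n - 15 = (n - 5)*(n^2 - 4*n + 3) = (n - 5)*(n - 3)*(n - 1)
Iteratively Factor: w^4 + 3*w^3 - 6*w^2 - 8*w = (w + 4)*(w^3 - w^2 - 2*w) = w*(w + 4)*(w^2 - w - 2) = w*(w + 1)*(w + 4)*(w - 2)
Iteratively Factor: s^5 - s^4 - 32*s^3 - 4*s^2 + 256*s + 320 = (s - 5)*(s^4 + 4*s^3 - 12*s^2 - 64*s - 64) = (s - 5)*(s - 4)*(s^3 + 8*s^2 + 20*s + 16) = (s - 5)*(s - 4)*(s + 4)*(s^2 + 4*s + 4) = (s - 5)*(s - 4)*(s + 2)*(s + 4)*(s + 2)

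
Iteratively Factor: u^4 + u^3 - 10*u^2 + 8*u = (u - 2)*(u^3 + 3*u^2 - 4*u) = (u - 2)*(u + 4)*(u^2 - u) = u*(u - 2)*(u + 4)*(u - 1)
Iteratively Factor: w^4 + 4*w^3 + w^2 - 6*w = (w)*(w^3 + 4*w^2 + w - 6) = w*(w + 3)*(w^2 + w - 2) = w*(w + 2)*(w + 3)*(w - 1)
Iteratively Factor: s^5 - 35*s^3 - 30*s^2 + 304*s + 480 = (s - 4)*(s^4 + 4*s^3 - 19*s^2 - 106*s - 120) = (s - 4)*(s + 2)*(s^3 + 2*s^2 - 23*s - 60) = (s - 5)*(s - 4)*(s + 2)*(s^2 + 7*s + 12) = (s - 5)*(s - 4)*(s + 2)*(s + 4)*(s + 3)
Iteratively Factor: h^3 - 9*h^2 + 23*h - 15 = (h - 3)*(h^2 - 6*h + 5) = (h - 5)*(h - 3)*(h - 1)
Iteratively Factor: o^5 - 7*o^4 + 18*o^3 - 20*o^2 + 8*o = (o - 2)*(o^4 - 5*o^3 + 8*o^2 - 4*o) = (o - 2)*(o - 1)*(o^3 - 4*o^2 + 4*o) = (o - 2)^2*(o - 1)*(o^2 - 2*o) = (o - 2)^3*(o - 1)*(o)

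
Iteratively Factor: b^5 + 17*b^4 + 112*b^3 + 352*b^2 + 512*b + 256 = (b + 4)*(b^4 + 13*b^3 + 60*b^2 + 112*b + 64) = (b + 1)*(b + 4)*(b^3 + 12*b^2 + 48*b + 64) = (b + 1)*(b + 4)^2*(b^2 + 8*b + 16) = (b + 1)*(b + 4)^3*(b + 4)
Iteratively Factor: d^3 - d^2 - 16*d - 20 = (d + 2)*(d^2 - 3*d - 10) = (d + 2)^2*(d - 5)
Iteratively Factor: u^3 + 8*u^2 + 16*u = (u)*(u^2 + 8*u + 16) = u*(u + 4)*(u + 4)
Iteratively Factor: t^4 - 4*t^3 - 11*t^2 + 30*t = (t - 2)*(t^3 - 2*t^2 - 15*t) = (t - 2)*(t + 3)*(t^2 - 5*t) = t*(t - 2)*(t + 3)*(t - 5)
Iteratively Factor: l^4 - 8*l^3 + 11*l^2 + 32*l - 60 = (l + 2)*(l^3 - 10*l^2 + 31*l - 30) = (l - 3)*(l + 2)*(l^2 - 7*l + 10) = (l - 5)*(l - 3)*(l + 2)*(l - 2)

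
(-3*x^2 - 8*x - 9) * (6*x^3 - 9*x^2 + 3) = -18*x^5 - 21*x^4 + 18*x^3 + 72*x^2 - 24*x - 27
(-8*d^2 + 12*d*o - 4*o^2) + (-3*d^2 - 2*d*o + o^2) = -11*d^2 + 10*d*o - 3*o^2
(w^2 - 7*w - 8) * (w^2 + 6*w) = w^4 - w^3 - 50*w^2 - 48*w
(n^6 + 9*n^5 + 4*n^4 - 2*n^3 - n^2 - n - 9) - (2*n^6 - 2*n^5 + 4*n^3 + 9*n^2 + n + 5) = -n^6 + 11*n^5 + 4*n^4 - 6*n^3 - 10*n^2 - 2*n - 14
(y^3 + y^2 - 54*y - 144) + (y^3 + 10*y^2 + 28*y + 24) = 2*y^3 + 11*y^2 - 26*y - 120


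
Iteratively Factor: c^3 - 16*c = (c)*(c^2 - 16) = c*(c - 4)*(c + 4)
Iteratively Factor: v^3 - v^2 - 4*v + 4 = (v + 2)*(v^2 - 3*v + 2) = (v - 1)*(v + 2)*(v - 2)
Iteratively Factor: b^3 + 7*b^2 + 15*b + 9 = (b + 3)*(b^2 + 4*b + 3) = (b + 1)*(b + 3)*(b + 3)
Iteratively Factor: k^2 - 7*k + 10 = (k - 5)*(k - 2)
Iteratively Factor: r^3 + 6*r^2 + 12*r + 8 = (r + 2)*(r^2 + 4*r + 4) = (r + 2)^2*(r + 2)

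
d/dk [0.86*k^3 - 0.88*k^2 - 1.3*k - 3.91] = 2.58*k^2 - 1.76*k - 1.3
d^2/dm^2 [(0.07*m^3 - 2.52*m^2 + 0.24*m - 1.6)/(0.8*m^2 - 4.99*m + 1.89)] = (-5.55111512312578e-17*m^5 - 1.77635683940025e-15*m^4 - 16.538146*m^3 + 12.756378*m^2 + 37.646202*m - 88.318376)/(0.512*m^6 - 9.5808*m^5 + 63.38904*m^4 - 169.520779*m^3 + 149.756607*m^2 - 53.474337*m + 6.751269)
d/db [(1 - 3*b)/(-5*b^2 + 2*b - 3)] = (-15*b^2 + 10*b + 7)/(25*b^4 - 20*b^3 + 34*b^2 - 12*b + 9)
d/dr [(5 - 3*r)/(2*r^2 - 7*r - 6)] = (6*r^2 - 20*r + 53)/(4*r^4 - 28*r^3 + 25*r^2 + 84*r + 36)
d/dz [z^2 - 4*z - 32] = 2*z - 4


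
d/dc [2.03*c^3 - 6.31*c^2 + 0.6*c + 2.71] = 6.09*c^2 - 12.62*c + 0.6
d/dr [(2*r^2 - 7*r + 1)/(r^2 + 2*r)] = (11*r^2 - 2*r - 2)/(r^2*(r^2 + 4*r + 4))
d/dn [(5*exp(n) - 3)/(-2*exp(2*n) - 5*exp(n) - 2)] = (10*exp(2*n) - 12*exp(n) - 25)*exp(n)/(4*exp(4*n) + 20*exp(3*n) + 33*exp(2*n) + 20*exp(n) + 4)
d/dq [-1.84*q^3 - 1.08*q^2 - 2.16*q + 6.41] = -5.52*q^2 - 2.16*q - 2.16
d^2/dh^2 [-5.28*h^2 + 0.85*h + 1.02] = -10.5600000000000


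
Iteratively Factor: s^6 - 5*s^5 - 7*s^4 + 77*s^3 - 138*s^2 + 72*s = (s - 2)*(s^5 - 3*s^4 - 13*s^3 + 51*s^2 - 36*s) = (s - 2)*(s - 1)*(s^4 - 2*s^3 - 15*s^2 + 36*s) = (s - 2)*(s - 1)*(s + 4)*(s^3 - 6*s^2 + 9*s) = s*(s - 2)*(s - 1)*(s + 4)*(s^2 - 6*s + 9) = s*(s - 3)*(s - 2)*(s - 1)*(s + 4)*(s - 3)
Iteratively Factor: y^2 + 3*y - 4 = (y + 4)*(y - 1)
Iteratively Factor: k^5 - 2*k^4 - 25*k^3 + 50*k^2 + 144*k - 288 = (k - 3)*(k^4 + k^3 - 22*k^2 - 16*k + 96) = (k - 3)*(k + 3)*(k^3 - 2*k^2 - 16*k + 32) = (k - 4)*(k - 3)*(k + 3)*(k^2 + 2*k - 8) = (k - 4)*(k - 3)*(k - 2)*(k + 3)*(k + 4)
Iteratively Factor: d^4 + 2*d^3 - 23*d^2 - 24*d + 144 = (d - 3)*(d^3 + 5*d^2 - 8*d - 48) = (d - 3)*(d + 4)*(d^2 + d - 12) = (d - 3)^2*(d + 4)*(d + 4)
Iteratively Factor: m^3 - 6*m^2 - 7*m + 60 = (m - 5)*(m^2 - m - 12) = (m - 5)*(m + 3)*(m - 4)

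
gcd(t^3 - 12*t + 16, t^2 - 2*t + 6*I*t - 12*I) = t - 2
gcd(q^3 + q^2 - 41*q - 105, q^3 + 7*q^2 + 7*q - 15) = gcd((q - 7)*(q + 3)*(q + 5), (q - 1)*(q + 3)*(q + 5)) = q^2 + 8*q + 15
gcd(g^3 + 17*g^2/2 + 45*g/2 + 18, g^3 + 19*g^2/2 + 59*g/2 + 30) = g^2 + 7*g + 12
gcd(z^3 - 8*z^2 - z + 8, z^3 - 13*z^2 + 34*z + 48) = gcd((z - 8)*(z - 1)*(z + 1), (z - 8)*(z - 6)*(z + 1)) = z^2 - 7*z - 8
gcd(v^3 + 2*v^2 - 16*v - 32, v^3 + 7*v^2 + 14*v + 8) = v^2 + 6*v + 8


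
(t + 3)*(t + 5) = t^2 + 8*t + 15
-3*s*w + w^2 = w*(-3*s + w)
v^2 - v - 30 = (v - 6)*(v + 5)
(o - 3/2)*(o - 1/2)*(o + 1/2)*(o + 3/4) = o^4 - 3*o^3/4 - 11*o^2/8 + 3*o/16 + 9/32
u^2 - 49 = (u - 7)*(u + 7)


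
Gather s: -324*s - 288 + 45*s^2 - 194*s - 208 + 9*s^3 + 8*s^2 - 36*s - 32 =9*s^3 + 53*s^2 - 554*s - 528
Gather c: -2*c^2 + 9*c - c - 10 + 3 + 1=-2*c^2 + 8*c - 6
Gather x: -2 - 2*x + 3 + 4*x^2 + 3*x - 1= 4*x^2 + x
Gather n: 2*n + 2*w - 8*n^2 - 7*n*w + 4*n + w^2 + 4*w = -8*n^2 + n*(6 - 7*w) + w^2 + 6*w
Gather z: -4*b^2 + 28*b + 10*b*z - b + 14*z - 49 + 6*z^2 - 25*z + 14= -4*b^2 + 27*b + 6*z^2 + z*(10*b - 11) - 35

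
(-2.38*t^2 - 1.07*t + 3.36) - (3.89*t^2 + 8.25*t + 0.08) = -6.27*t^2 - 9.32*t + 3.28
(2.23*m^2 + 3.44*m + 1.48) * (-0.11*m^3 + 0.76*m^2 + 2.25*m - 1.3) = -0.2453*m^5 + 1.3164*m^4 + 7.4691*m^3 + 5.9658*m^2 - 1.142*m - 1.924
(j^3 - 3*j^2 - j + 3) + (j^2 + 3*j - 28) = j^3 - 2*j^2 + 2*j - 25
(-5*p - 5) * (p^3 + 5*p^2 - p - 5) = -5*p^4 - 30*p^3 - 20*p^2 + 30*p + 25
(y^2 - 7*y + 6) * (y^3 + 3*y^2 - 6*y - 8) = y^5 - 4*y^4 - 21*y^3 + 52*y^2 + 20*y - 48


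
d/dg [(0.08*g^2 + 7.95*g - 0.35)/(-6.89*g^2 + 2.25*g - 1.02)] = (54.9555*g^2 - 4.9862*g - 7.3215)/(47.4721*g^4 - 31.005*g^3 + 19.1181*g^2 - 4.59*g + 1.0404)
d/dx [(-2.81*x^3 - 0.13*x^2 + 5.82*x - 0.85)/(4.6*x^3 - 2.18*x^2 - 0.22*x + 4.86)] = (6.7238*x^4 - 52.3076*x^3 - 16.5236*x^2 - 4.9696*x + 28.0982)/(21.16*x^6 - 20.056*x^5 + 2.7284*x^4 + 45.6712*x^3 - 21.1412*x^2 - 2.1384*x + 23.6196)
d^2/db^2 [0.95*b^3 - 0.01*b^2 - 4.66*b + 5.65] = 5.7*b - 0.02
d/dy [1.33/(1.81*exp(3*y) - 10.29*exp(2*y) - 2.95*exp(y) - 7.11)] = (-7.2219*exp(2*y) + 27.3714*exp(y) + 3.9235)*exp(y)/(-1.81*exp(3*y) + 10.29*exp(2*y) + 2.95*exp(y) + 7.11)^2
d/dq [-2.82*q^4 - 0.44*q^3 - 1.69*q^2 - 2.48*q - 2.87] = -11.28*q^3 - 1.32*q^2 - 3.38*q - 2.48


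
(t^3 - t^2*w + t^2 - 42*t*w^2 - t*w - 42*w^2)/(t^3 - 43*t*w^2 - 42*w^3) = (t + 1)/(t + w)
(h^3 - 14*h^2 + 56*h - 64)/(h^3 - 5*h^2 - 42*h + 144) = (h^2 - 6*h + 8)/(h^2 + 3*h - 18)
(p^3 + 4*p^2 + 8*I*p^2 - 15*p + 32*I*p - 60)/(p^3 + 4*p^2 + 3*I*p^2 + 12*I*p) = (p + 5*I)/p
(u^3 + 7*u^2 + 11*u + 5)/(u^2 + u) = u + 6 + 5/u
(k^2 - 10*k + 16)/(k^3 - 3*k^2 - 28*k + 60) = (k - 8)/(k^2 - k - 30)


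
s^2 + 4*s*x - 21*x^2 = (s - 3*x)*(s + 7*x)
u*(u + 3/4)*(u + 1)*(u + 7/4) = u^4 + 7*u^3/2 + 61*u^2/16 + 21*u/16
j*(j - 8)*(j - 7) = j^3 - 15*j^2 + 56*j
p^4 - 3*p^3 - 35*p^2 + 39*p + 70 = (p - 7)*(p - 2)*(p + 1)*(p + 5)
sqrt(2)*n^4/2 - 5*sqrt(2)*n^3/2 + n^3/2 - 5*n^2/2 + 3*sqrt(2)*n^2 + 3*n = n*(n - 3)*(n - 2)*(sqrt(2)*n/2 + 1/2)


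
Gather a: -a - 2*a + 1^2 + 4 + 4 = 9 - 3*a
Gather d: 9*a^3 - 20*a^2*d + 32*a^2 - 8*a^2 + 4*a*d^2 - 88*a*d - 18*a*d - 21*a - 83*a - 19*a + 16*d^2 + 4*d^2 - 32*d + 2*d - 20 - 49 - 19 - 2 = 9*a^3 + 24*a^2 - 123*a + d^2*(4*a + 20) + d*(-20*a^2 - 106*a - 30) - 90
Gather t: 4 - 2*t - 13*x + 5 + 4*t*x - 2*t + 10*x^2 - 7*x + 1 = t*(4*x - 4) + 10*x^2 - 20*x + 10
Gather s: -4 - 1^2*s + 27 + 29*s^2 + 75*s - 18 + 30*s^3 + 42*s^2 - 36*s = 30*s^3 + 71*s^2 + 38*s + 5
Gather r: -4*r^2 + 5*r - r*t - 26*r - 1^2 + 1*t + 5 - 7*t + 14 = -4*r^2 + r*(-t - 21) - 6*t + 18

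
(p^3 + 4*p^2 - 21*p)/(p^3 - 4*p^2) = (p^2 + 4*p - 21)/(p*(p - 4))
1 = 1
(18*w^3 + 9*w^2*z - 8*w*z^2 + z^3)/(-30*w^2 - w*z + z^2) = (-3*w^2 - 2*w*z + z^2)/(5*w + z)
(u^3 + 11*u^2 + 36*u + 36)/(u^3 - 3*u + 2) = (u^2 + 9*u + 18)/(u^2 - 2*u + 1)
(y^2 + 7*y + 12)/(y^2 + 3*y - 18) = (y^2 + 7*y + 12)/(y^2 + 3*y - 18)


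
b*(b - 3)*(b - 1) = b^3 - 4*b^2 + 3*b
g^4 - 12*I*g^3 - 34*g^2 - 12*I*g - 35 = (g - 7*I)*(g - 5*I)*(g - I)*(g + I)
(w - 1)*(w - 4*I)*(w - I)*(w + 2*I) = w^4 - w^3 - 3*I*w^3 + 6*w^2 + 3*I*w^2 - 6*w - 8*I*w + 8*I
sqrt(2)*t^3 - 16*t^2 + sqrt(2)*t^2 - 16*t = t*(t - 8*sqrt(2))*(sqrt(2)*t + sqrt(2))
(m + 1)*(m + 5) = m^2 + 6*m + 5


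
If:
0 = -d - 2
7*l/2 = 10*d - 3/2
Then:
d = -2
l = -43/7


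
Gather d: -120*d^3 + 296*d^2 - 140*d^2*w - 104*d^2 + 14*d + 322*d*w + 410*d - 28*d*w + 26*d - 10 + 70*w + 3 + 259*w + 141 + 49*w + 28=-120*d^3 + d^2*(192 - 140*w) + d*(294*w + 450) + 378*w + 162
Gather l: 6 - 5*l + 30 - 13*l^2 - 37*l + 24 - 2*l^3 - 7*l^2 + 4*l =-2*l^3 - 20*l^2 - 38*l + 60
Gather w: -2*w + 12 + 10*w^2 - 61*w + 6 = 10*w^2 - 63*w + 18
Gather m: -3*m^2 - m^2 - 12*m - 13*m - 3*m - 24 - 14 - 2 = -4*m^2 - 28*m - 40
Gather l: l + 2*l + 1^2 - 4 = 3*l - 3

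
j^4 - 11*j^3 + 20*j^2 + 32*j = j*(j - 8)*(j - 4)*(j + 1)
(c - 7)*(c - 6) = c^2 - 13*c + 42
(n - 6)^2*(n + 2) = n^3 - 10*n^2 + 12*n + 72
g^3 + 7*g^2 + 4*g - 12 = (g - 1)*(g + 2)*(g + 6)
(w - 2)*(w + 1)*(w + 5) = w^3 + 4*w^2 - 7*w - 10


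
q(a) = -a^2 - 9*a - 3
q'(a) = -2*a - 9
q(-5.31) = 16.59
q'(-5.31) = 1.62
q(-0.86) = 4.00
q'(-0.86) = -7.28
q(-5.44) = 16.37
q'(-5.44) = 1.88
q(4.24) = -59.14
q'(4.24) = -17.48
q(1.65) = -20.57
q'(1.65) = -12.30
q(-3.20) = 15.56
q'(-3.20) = -2.60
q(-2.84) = 14.49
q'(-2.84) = -3.32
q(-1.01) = 5.07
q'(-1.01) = -6.98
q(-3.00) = 15.00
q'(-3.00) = -3.00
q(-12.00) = -39.00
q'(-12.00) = 15.00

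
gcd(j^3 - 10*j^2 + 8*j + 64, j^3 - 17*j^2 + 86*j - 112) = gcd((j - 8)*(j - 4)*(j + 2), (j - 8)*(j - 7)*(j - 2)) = j - 8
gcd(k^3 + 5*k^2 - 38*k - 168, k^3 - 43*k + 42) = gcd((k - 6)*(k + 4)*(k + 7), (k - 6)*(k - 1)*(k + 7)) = k^2 + k - 42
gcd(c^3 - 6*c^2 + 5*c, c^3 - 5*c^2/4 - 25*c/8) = c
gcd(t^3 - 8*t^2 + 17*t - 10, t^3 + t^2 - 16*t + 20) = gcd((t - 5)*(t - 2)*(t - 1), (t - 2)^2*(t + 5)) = t - 2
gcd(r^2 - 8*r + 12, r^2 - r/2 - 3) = r - 2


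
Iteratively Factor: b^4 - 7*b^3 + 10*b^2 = (b - 2)*(b^3 - 5*b^2) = (b - 5)*(b - 2)*(b^2) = b*(b - 5)*(b - 2)*(b)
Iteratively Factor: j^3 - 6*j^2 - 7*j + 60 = (j - 4)*(j^2 - 2*j - 15) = (j - 4)*(j + 3)*(j - 5)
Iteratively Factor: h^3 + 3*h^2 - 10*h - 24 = (h + 2)*(h^2 + h - 12) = (h + 2)*(h + 4)*(h - 3)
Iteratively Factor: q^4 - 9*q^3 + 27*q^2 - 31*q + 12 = (q - 3)*(q^3 - 6*q^2 + 9*q - 4) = (q - 3)*(q - 1)*(q^2 - 5*q + 4) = (q - 4)*(q - 3)*(q - 1)*(q - 1)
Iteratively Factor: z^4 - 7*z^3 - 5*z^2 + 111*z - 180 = (z - 3)*(z^3 - 4*z^2 - 17*z + 60) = (z - 3)^2*(z^2 - z - 20) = (z - 3)^2*(z + 4)*(z - 5)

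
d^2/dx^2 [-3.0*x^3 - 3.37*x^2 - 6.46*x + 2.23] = -18.0*x - 6.74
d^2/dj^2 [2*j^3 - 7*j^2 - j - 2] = 12*j - 14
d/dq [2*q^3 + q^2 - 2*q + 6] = 6*q^2 + 2*q - 2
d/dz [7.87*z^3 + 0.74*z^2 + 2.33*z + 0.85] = 23.61*z^2 + 1.48*z + 2.33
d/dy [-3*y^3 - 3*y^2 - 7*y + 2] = -9*y^2 - 6*y - 7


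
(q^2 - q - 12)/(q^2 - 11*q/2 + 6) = 2*(q + 3)/(2*q - 3)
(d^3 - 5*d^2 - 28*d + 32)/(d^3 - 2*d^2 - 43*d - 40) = (d^2 + 3*d - 4)/(d^2 + 6*d + 5)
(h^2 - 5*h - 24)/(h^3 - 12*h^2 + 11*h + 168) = 1/(h - 7)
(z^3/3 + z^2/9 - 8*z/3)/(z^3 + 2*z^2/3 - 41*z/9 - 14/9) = z*(3*z^2 + z - 24)/(9*z^3 + 6*z^2 - 41*z - 14)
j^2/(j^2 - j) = j/(j - 1)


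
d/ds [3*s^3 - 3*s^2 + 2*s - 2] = 9*s^2 - 6*s + 2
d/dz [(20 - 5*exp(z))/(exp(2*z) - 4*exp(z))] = 5*exp(-z)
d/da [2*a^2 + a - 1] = 4*a + 1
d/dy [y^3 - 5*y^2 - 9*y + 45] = 3*y^2 - 10*y - 9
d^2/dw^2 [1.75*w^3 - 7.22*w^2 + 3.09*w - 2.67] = 10.5*w - 14.44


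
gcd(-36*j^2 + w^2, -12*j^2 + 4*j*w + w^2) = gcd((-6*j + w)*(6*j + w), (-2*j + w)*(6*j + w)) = 6*j + w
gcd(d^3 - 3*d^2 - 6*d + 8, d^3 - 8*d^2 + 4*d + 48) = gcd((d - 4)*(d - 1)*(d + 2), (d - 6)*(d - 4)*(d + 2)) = d^2 - 2*d - 8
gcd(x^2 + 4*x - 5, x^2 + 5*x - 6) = x - 1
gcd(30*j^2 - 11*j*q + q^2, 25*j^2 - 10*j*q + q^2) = -5*j + q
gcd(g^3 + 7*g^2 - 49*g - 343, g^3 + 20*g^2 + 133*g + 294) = g^2 + 14*g + 49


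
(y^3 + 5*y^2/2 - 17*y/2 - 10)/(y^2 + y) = y + 3/2 - 10/y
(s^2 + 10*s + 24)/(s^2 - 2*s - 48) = (s + 4)/(s - 8)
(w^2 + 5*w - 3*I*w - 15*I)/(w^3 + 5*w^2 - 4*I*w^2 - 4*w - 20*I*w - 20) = (w - 3*I)/(w^2 - 4*I*w - 4)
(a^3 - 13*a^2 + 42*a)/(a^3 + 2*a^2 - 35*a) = (a^2 - 13*a + 42)/(a^2 + 2*a - 35)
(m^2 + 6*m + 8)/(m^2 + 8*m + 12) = (m + 4)/(m + 6)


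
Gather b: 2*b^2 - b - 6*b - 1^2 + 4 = 2*b^2 - 7*b + 3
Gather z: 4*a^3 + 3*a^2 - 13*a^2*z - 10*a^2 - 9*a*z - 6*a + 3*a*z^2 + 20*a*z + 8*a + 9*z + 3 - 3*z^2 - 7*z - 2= 4*a^3 - 7*a^2 + 2*a + z^2*(3*a - 3) + z*(-13*a^2 + 11*a + 2) + 1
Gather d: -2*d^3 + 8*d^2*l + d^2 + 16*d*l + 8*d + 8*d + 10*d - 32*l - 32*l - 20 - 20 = -2*d^3 + d^2*(8*l + 1) + d*(16*l + 26) - 64*l - 40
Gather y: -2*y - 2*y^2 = -2*y^2 - 2*y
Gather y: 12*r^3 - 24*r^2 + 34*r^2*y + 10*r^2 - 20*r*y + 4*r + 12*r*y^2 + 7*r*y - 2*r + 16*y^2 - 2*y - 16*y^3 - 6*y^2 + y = 12*r^3 - 14*r^2 + 2*r - 16*y^3 + y^2*(12*r + 10) + y*(34*r^2 - 13*r - 1)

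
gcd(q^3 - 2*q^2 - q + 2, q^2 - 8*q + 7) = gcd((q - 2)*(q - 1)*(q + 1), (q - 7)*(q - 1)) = q - 1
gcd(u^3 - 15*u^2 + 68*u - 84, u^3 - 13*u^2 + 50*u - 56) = u^2 - 9*u + 14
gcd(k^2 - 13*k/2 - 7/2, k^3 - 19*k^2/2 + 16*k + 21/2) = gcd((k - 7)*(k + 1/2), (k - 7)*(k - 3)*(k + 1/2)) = k^2 - 13*k/2 - 7/2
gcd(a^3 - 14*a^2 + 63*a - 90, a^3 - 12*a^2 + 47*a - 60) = a^2 - 8*a + 15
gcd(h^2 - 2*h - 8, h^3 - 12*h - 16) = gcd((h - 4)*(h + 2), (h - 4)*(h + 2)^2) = h^2 - 2*h - 8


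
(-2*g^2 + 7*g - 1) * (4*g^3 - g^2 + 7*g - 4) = -8*g^5 + 30*g^4 - 25*g^3 + 58*g^2 - 35*g + 4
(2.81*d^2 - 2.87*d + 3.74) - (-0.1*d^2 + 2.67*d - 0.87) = 2.91*d^2 - 5.54*d + 4.61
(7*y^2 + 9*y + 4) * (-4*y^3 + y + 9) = -28*y^5 - 36*y^4 - 9*y^3 + 72*y^2 + 85*y + 36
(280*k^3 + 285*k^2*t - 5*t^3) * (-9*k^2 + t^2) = -2520*k^5 - 2565*k^4*t + 280*k^3*t^2 + 330*k^2*t^3 - 5*t^5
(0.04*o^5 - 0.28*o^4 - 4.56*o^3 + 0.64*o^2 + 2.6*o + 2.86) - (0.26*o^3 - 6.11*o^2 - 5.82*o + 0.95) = 0.04*o^5 - 0.28*o^4 - 4.82*o^3 + 6.75*o^2 + 8.42*o + 1.91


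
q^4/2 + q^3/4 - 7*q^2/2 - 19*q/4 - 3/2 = (q/2 + 1/2)*(q - 3)*(q + 1/2)*(q + 2)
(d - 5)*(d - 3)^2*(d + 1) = d^4 - 10*d^3 + 28*d^2 - 6*d - 45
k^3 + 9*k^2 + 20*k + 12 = (k + 1)*(k + 2)*(k + 6)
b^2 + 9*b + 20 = (b + 4)*(b + 5)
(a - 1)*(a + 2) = a^2 + a - 2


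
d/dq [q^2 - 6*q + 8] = 2*q - 6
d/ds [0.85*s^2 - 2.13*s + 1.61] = 1.7*s - 2.13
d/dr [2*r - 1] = 2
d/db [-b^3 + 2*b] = 2 - 3*b^2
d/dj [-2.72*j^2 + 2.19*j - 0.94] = 2.19 - 5.44*j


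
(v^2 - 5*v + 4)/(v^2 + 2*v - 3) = (v - 4)/(v + 3)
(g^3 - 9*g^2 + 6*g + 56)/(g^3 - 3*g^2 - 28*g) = (g^2 - 2*g - 8)/(g*(g + 4))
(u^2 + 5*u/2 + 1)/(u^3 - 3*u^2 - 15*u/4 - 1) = 2*(u + 2)/(2*u^2 - 7*u - 4)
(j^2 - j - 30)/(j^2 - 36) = (j + 5)/(j + 6)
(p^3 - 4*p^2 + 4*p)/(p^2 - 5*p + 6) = p*(p - 2)/(p - 3)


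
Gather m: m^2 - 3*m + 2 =m^2 - 3*m + 2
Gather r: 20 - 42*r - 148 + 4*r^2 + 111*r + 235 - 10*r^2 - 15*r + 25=-6*r^2 + 54*r + 132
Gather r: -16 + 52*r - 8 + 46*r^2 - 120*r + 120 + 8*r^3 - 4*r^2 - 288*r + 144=8*r^3 + 42*r^2 - 356*r + 240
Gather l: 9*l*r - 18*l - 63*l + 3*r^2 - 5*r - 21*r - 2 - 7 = l*(9*r - 81) + 3*r^2 - 26*r - 9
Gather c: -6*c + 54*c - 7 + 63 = 48*c + 56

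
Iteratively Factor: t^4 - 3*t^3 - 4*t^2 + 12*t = (t)*(t^3 - 3*t^2 - 4*t + 12) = t*(t - 2)*(t^2 - t - 6) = t*(t - 2)*(t + 2)*(t - 3)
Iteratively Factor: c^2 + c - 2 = (c + 2)*(c - 1)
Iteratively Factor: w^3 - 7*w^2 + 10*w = (w - 5)*(w^2 - 2*w) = w*(w - 5)*(w - 2)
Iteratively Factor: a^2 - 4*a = (a - 4)*(a)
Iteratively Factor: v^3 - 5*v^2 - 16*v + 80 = (v + 4)*(v^2 - 9*v + 20) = (v - 4)*(v + 4)*(v - 5)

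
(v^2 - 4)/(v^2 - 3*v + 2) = (v + 2)/(v - 1)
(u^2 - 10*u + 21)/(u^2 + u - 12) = (u - 7)/(u + 4)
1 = 1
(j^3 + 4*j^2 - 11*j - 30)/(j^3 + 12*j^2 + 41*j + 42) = (j^2 + 2*j - 15)/(j^2 + 10*j + 21)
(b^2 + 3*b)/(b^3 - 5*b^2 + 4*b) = (b + 3)/(b^2 - 5*b + 4)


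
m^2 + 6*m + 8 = (m + 2)*(m + 4)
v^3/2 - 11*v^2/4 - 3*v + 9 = (v/2 + 1)*(v - 6)*(v - 3/2)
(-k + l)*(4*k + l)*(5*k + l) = -20*k^3 + 11*k^2*l + 8*k*l^2 + l^3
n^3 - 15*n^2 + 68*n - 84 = (n - 7)*(n - 6)*(n - 2)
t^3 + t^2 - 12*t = t*(t - 3)*(t + 4)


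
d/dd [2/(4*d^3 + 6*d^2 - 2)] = 6*d*(-d - 1)/(2*d^3 + 3*d^2 - 1)^2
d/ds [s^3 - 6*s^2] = 3*s*(s - 4)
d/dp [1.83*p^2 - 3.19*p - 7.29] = 3.66*p - 3.19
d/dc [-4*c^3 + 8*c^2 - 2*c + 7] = -12*c^2 + 16*c - 2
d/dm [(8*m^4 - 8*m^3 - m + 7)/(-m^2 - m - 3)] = (-16*m^5 - 16*m^4 - 80*m^3 + 71*m^2 + 14*m + 10)/(m^4 + 2*m^3 + 7*m^2 + 6*m + 9)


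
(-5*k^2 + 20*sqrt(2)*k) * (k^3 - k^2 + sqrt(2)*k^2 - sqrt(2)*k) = -5*k^5 + 5*k^4 + 15*sqrt(2)*k^4 - 15*sqrt(2)*k^3 + 40*k^3 - 40*k^2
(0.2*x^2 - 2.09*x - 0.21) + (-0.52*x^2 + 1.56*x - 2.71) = -0.32*x^2 - 0.53*x - 2.92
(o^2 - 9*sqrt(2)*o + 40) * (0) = 0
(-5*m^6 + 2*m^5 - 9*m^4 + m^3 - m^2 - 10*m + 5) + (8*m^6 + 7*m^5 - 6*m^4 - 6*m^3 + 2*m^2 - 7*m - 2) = 3*m^6 + 9*m^5 - 15*m^4 - 5*m^3 + m^2 - 17*m + 3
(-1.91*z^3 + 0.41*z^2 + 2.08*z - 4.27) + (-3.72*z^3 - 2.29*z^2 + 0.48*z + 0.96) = -5.63*z^3 - 1.88*z^2 + 2.56*z - 3.31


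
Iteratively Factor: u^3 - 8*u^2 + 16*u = (u)*(u^2 - 8*u + 16) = u*(u - 4)*(u - 4)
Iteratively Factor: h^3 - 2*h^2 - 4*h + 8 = (h - 2)*(h^2 - 4) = (h - 2)^2*(h + 2)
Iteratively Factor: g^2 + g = (g)*(g + 1)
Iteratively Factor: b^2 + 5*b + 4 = (b + 4)*(b + 1)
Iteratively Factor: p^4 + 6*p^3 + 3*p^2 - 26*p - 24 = (p + 4)*(p^3 + 2*p^2 - 5*p - 6) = (p + 3)*(p + 4)*(p^2 - p - 2) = (p + 1)*(p + 3)*(p + 4)*(p - 2)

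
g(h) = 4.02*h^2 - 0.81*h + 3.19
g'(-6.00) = -49.05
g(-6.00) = 152.77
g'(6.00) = 47.43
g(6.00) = 143.05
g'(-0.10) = -1.61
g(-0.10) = 3.31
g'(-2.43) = -20.35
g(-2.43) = 28.90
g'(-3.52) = -29.11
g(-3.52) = 55.85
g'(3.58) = 27.97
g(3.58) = 51.81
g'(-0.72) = -6.60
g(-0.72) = 5.86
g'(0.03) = -0.57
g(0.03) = 3.17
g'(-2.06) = -17.37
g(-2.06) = 21.92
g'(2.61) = 20.17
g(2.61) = 28.46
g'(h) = 8.04*h - 0.81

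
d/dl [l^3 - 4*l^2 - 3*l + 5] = 3*l^2 - 8*l - 3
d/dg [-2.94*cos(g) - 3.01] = 2.94*sin(g)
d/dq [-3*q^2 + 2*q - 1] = 2 - 6*q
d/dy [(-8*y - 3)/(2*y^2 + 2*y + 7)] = 2*(8*y^2 + 6*y - 25)/(4*y^4 + 8*y^3 + 32*y^2 + 28*y + 49)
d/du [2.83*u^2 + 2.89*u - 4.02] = 5.66*u + 2.89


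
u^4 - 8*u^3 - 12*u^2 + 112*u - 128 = (u - 8)*(u - 2)^2*(u + 4)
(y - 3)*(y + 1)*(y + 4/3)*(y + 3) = y^4 + 7*y^3/3 - 23*y^2/3 - 21*y - 12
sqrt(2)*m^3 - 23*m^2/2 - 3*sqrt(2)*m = m*(m - 6*sqrt(2))*(sqrt(2)*m + 1/2)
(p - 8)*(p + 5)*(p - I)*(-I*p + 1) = -I*p^4 + 3*I*p^3 + 39*I*p^2 + 3*I*p + 40*I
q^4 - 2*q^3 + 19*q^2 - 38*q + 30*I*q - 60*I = (q - 2)*(q - 5*I)*(q + 2*I)*(q + 3*I)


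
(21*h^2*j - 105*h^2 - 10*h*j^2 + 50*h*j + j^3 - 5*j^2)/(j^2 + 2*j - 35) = (21*h^2 - 10*h*j + j^2)/(j + 7)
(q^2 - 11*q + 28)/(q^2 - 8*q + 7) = (q - 4)/(q - 1)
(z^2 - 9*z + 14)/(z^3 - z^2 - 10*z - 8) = (-z^2 + 9*z - 14)/(-z^3 + z^2 + 10*z + 8)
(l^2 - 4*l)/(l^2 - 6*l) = (l - 4)/(l - 6)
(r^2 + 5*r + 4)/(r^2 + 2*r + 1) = (r + 4)/(r + 1)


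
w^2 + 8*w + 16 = (w + 4)^2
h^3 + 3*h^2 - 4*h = h*(h - 1)*(h + 4)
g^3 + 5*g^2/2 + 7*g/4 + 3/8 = (g + 1/2)^2*(g + 3/2)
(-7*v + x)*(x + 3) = -7*v*x - 21*v + x^2 + 3*x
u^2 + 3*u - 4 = (u - 1)*(u + 4)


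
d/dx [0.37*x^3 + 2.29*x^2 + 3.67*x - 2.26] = 1.11*x^2 + 4.58*x + 3.67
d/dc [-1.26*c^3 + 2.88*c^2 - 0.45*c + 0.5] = -3.78*c^2 + 5.76*c - 0.45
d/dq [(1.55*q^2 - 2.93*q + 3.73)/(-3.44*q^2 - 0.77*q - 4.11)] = (-11.2727*q^2 + 12.9214*q + 14.9144)/(11.8336*q^4 + 5.2976*q^3 + 28.8697*q^2 + 6.3294*q + 16.8921)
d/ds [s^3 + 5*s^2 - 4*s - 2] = 3*s^2 + 10*s - 4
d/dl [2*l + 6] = 2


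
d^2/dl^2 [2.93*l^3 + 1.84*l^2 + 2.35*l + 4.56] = 17.58*l + 3.68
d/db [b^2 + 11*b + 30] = 2*b + 11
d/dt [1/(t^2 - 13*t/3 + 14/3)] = 3*(13 - 6*t)/(3*t^2 - 13*t + 14)^2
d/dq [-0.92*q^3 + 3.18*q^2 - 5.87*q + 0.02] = -2.76*q^2 + 6.36*q - 5.87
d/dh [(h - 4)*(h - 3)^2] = (h - 3)*(3*h - 11)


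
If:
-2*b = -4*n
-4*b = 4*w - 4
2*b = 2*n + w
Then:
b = 1/2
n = 1/4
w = 1/2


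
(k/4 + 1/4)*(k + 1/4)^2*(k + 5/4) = k^4/4 + 11*k^3/16 + 39*k^2/64 + 49*k/256 + 5/256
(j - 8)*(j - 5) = j^2 - 13*j + 40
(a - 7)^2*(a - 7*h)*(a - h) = a^4 - 8*a^3*h - 14*a^3 + 7*a^2*h^2 + 112*a^2*h + 49*a^2 - 98*a*h^2 - 392*a*h + 343*h^2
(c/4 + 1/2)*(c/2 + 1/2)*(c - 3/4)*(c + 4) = c^4/8 + 25*c^3/32 + 35*c^2/32 - 5*c/16 - 3/4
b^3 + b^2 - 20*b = b*(b - 4)*(b + 5)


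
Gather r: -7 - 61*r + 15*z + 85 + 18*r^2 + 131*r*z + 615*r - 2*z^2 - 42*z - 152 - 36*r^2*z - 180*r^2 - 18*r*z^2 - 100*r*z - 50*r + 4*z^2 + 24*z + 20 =r^2*(-36*z - 162) + r*(-18*z^2 + 31*z + 504) + 2*z^2 - 3*z - 54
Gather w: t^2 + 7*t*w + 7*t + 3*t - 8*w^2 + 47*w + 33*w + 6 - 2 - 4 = t^2 + 10*t - 8*w^2 + w*(7*t + 80)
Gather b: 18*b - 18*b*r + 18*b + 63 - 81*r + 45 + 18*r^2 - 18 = b*(36 - 18*r) + 18*r^2 - 81*r + 90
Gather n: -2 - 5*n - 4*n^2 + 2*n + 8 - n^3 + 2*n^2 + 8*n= -n^3 - 2*n^2 + 5*n + 6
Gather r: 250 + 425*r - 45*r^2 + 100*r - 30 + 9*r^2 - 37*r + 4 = -36*r^2 + 488*r + 224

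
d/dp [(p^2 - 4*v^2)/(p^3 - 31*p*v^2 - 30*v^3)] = (-2*p*(-p^3 + 31*p*v^2 + 30*v^3) - (p^2 - 4*v^2)*(3*p^2 - 31*v^2))/(-p^3 + 31*p*v^2 + 30*v^3)^2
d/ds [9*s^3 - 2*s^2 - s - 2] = 27*s^2 - 4*s - 1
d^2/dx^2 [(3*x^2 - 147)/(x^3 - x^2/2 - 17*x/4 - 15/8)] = 48*(64*x^6 - 18000*x^4 + 13248*x^3 + 37452*x^2 - 37632*x - 53479)/(512*x^9 - 768*x^8 - 6144*x^7 + 3584*x^6 + 28992*x^5 + 9888*x^4 - 46144*x^3 - 54720*x^2 - 22950*x - 3375)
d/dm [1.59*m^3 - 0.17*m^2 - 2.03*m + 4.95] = 4.77*m^2 - 0.34*m - 2.03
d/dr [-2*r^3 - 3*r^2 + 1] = 6*r*(-r - 1)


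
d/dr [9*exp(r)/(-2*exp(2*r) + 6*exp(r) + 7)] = (18*exp(2*r) + 63)*exp(r)/(4*exp(4*r) - 24*exp(3*r) + 8*exp(2*r) + 84*exp(r) + 49)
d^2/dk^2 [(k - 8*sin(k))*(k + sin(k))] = 7*k*sin(k) + 32*sin(k)^2 - 14*cos(k) - 14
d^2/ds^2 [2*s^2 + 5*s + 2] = 4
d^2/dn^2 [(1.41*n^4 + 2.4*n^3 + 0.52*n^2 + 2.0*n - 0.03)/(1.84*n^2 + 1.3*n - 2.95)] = (9.54739199999999*n^6 + 20.23632*n^5 - 31.62348*n^4 - 41.29648*n^3 + 108.348252*n^2 + 190.02144*n + 23.96352)/(6.229504*n^6 + 13.20384*n^5 - 20.63376*n^4 - 40.1414*n^3 + 33.0813*n^2 + 33.93975*n - 25.672375)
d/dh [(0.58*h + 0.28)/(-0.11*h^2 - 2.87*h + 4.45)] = (0.0638*h^2 + 0.0616000000000001*h + 3.3846)/(0.0121*h^4 + 0.6314*h^3 + 7.2579*h^2 - 25.543*h + 19.8025)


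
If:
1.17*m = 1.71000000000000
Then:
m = 1.46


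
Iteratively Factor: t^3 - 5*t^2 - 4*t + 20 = (t - 2)*(t^2 - 3*t - 10) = (t - 5)*(t - 2)*(t + 2)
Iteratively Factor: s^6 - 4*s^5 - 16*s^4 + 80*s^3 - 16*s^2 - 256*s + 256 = (s - 2)*(s^5 - 2*s^4 - 20*s^3 + 40*s^2 + 64*s - 128) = (s - 2)*(s + 2)*(s^4 - 4*s^3 - 12*s^2 + 64*s - 64) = (s - 2)^2*(s + 2)*(s^3 - 2*s^2 - 16*s + 32) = (s - 2)^2*(s + 2)*(s + 4)*(s^2 - 6*s + 8) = (s - 4)*(s - 2)^2*(s + 2)*(s + 4)*(s - 2)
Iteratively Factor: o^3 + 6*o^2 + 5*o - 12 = (o + 4)*(o^2 + 2*o - 3) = (o - 1)*(o + 4)*(o + 3)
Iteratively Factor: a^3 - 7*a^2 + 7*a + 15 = (a + 1)*(a^2 - 8*a + 15) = (a - 5)*(a + 1)*(a - 3)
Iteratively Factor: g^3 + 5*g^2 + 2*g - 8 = (g - 1)*(g^2 + 6*g + 8) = (g - 1)*(g + 4)*(g + 2)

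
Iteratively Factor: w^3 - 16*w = (w)*(w^2 - 16) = w*(w + 4)*(w - 4)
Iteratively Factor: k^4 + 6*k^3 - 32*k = (k)*(k^3 + 6*k^2 - 32) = k*(k + 4)*(k^2 + 2*k - 8) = k*(k + 4)^2*(k - 2)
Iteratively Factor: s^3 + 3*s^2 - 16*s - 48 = (s + 4)*(s^2 - s - 12) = (s - 4)*(s + 4)*(s + 3)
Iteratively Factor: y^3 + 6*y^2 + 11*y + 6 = (y + 2)*(y^2 + 4*y + 3) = (y + 2)*(y + 3)*(y + 1)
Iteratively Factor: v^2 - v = (v - 1)*(v)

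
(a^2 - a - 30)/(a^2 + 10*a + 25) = (a - 6)/(a + 5)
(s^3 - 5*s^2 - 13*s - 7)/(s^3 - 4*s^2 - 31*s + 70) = (s^2 + 2*s + 1)/(s^2 + 3*s - 10)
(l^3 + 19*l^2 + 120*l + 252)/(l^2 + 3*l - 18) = (l^2 + 13*l + 42)/(l - 3)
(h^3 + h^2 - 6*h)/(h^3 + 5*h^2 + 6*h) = (h - 2)/(h + 2)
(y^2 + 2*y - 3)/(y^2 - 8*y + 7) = (y + 3)/(y - 7)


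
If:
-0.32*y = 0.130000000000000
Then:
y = -0.41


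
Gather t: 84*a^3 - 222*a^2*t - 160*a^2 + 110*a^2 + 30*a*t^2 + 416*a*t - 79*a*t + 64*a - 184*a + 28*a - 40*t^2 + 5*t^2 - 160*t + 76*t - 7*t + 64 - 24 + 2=84*a^3 - 50*a^2 - 92*a + t^2*(30*a - 35) + t*(-222*a^2 + 337*a - 91) + 42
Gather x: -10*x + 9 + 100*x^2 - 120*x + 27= 100*x^2 - 130*x + 36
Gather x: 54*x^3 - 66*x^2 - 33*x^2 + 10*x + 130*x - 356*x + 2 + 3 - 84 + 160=54*x^3 - 99*x^2 - 216*x + 81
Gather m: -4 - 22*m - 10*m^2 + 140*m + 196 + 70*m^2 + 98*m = 60*m^2 + 216*m + 192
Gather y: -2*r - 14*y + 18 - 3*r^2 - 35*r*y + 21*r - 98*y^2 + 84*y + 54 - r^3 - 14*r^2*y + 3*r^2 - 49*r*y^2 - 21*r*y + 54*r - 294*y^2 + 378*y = -r^3 + 73*r + y^2*(-49*r - 392) + y*(-14*r^2 - 56*r + 448) + 72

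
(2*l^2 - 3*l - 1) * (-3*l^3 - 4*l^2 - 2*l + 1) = -6*l^5 + l^4 + 11*l^3 + 12*l^2 - l - 1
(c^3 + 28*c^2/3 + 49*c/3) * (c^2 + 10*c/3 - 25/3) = c^5 + 38*c^4/3 + 352*c^3/9 - 70*c^2/3 - 1225*c/9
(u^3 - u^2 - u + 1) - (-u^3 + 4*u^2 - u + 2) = 2*u^3 - 5*u^2 - 1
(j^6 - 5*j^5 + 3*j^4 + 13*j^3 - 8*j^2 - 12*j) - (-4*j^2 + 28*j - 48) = j^6 - 5*j^5 + 3*j^4 + 13*j^3 - 4*j^2 - 40*j + 48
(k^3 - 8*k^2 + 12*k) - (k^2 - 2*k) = k^3 - 9*k^2 + 14*k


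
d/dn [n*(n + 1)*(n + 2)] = 3*n^2 + 6*n + 2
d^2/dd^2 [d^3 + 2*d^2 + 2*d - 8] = 6*d + 4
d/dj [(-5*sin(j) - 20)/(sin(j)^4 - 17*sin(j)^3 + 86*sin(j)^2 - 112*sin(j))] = 5*(3*sin(j)^4 - 18*sin(j)^3 - 118*sin(j)^2 + 688*sin(j) - 448)*cos(j)/((sin(j) - 8)^2*(sin(j) - 7)^2*(sin(j) - 2)^2*sin(j)^2)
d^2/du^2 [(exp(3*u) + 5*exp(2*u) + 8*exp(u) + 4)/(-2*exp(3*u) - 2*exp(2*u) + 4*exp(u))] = (-2*exp(3*u) - 6*exp(2*u) + 3*exp(u) - 1)*exp(-u)/(exp(3*u) - 3*exp(2*u) + 3*exp(u) - 1)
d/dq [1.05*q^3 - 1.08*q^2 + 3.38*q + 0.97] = 3.15*q^2 - 2.16*q + 3.38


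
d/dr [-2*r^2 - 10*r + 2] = -4*r - 10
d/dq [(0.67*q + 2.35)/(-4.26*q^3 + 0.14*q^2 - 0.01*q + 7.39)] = (5.7084*q^3 + 29.9392*q^2 - 0.658*q + 4.9748)/(18.1476*q^6 - 1.1928*q^5 + 0.1048*q^4 - 62.9656*q^3 + 2.0693*q^2 - 0.1478*q + 54.6121)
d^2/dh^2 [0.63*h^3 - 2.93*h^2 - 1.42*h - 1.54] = 3.78*h - 5.86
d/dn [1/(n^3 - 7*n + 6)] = (7 - 3*n^2)/(n^3 - 7*n + 6)^2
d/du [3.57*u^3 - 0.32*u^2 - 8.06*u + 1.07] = 10.71*u^2 - 0.64*u - 8.06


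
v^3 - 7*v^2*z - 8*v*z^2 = v*(v - 8*z)*(v + z)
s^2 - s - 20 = (s - 5)*(s + 4)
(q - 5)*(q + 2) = q^2 - 3*q - 10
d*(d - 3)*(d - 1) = d^3 - 4*d^2 + 3*d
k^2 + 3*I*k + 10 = (k - 2*I)*(k + 5*I)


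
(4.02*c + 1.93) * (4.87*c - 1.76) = 19.5774*c^2 + 2.3239*c - 3.3968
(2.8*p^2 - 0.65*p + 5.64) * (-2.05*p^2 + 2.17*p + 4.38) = -5.74*p^4 + 7.4085*p^3 - 0.708499999999999*p^2 + 9.3918*p + 24.7032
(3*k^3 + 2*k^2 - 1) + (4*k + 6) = 3*k^3 + 2*k^2 + 4*k + 5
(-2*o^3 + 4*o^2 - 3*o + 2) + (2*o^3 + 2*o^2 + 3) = 6*o^2 - 3*o + 5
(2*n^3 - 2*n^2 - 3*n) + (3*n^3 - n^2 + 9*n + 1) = 5*n^3 - 3*n^2 + 6*n + 1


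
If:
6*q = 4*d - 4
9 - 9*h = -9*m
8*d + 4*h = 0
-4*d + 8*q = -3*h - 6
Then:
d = 1/7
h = -2/7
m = -9/7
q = -4/7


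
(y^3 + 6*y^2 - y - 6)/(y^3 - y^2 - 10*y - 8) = (y^2 + 5*y - 6)/(y^2 - 2*y - 8)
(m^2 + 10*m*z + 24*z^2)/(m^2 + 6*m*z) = (m + 4*z)/m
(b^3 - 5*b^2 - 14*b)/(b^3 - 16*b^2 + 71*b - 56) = b*(b + 2)/(b^2 - 9*b + 8)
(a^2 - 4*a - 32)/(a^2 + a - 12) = (a - 8)/(a - 3)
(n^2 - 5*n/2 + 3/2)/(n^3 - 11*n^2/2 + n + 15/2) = (n - 1)/(n^2 - 4*n - 5)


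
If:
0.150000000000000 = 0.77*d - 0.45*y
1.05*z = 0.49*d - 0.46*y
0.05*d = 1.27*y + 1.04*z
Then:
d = 0.15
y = -0.08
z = 0.10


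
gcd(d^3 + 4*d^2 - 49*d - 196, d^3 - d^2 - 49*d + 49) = d^2 - 49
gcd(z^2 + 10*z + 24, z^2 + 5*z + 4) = z + 4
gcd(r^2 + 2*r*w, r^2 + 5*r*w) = r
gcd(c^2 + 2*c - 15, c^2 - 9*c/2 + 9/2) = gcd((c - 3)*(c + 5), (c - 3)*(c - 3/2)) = c - 3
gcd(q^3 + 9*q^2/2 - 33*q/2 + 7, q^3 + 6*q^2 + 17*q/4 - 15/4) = q - 1/2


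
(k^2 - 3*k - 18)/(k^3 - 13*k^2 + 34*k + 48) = (k + 3)/(k^2 - 7*k - 8)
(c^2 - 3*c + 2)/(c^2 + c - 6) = (c - 1)/(c + 3)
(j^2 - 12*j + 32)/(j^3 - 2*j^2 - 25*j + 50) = (j^2 - 12*j + 32)/(j^3 - 2*j^2 - 25*j + 50)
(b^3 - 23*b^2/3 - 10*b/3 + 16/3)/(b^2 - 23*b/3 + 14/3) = (b^2 - 7*b - 8)/(b - 7)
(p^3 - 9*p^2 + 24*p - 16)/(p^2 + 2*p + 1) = (p^3 - 9*p^2 + 24*p - 16)/(p^2 + 2*p + 1)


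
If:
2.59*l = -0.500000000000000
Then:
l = -0.19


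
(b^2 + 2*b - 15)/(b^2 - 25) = (b - 3)/(b - 5)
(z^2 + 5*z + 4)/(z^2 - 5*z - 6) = (z + 4)/(z - 6)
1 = 1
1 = 1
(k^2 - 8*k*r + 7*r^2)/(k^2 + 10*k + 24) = (k^2 - 8*k*r + 7*r^2)/(k^2 + 10*k + 24)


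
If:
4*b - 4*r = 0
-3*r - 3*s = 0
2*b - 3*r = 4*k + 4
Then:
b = -s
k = s/4 - 1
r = -s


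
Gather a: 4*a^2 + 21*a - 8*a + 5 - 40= 4*a^2 + 13*a - 35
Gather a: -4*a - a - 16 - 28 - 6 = -5*a - 50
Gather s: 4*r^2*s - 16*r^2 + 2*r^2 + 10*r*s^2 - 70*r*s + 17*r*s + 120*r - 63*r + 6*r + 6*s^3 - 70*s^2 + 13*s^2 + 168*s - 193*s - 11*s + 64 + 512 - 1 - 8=-14*r^2 + 63*r + 6*s^3 + s^2*(10*r - 57) + s*(4*r^2 - 53*r - 36) + 567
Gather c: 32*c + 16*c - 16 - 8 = 48*c - 24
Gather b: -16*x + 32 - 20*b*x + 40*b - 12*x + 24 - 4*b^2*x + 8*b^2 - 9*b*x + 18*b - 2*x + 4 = b^2*(8 - 4*x) + b*(58 - 29*x) - 30*x + 60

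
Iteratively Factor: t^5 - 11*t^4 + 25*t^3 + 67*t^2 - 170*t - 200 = (t - 5)*(t^4 - 6*t^3 - 5*t^2 + 42*t + 40) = (t - 5)*(t - 4)*(t^3 - 2*t^2 - 13*t - 10) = (t - 5)*(t - 4)*(t + 2)*(t^2 - 4*t - 5) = (t - 5)^2*(t - 4)*(t + 2)*(t + 1)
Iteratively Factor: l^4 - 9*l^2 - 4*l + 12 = (l + 2)*(l^3 - 2*l^2 - 5*l + 6) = (l - 3)*(l + 2)*(l^2 + l - 2) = (l - 3)*(l + 2)^2*(l - 1)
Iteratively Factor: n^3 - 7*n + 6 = (n - 2)*(n^2 + 2*n - 3) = (n - 2)*(n - 1)*(n + 3)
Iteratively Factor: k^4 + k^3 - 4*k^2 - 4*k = (k + 1)*(k^3 - 4*k) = k*(k + 1)*(k^2 - 4) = k*(k - 2)*(k + 1)*(k + 2)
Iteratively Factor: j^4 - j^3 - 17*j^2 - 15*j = (j)*(j^3 - j^2 - 17*j - 15) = j*(j + 3)*(j^2 - 4*j - 5) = j*(j - 5)*(j + 3)*(j + 1)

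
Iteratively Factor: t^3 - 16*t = (t + 4)*(t^2 - 4*t) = (t - 4)*(t + 4)*(t)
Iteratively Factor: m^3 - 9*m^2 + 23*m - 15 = (m - 3)*(m^2 - 6*m + 5) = (m - 5)*(m - 3)*(m - 1)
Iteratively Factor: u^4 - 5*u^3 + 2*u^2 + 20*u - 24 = (u - 2)*(u^3 - 3*u^2 - 4*u + 12) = (u - 2)*(u + 2)*(u^2 - 5*u + 6) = (u - 3)*(u - 2)*(u + 2)*(u - 2)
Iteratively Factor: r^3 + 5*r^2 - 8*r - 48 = (r - 3)*(r^2 + 8*r + 16) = (r - 3)*(r + 4)*(r + 4)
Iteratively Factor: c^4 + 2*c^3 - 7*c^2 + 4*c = (c - 1)*(c^3 + 3*c^2 - 4*c) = (c - 1)^2*(c^2 + 4*c) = c*(c - 1)^2*(c + 4)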